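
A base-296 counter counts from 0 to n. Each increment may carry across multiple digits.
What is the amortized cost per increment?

Digit at position i changes every 296^i increments. Total digit changes over n increments: n * 296/(296-1) = O(n). Amortized: O(1).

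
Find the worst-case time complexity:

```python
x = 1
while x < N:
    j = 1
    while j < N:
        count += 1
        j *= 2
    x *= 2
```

Time complexity: O(log^2 n).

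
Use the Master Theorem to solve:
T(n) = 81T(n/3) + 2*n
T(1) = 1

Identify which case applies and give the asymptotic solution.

a=81, b=3, f(n)=2*n.
log_3(81) = 4 > 1.
Since f(n) = O(n^1) is polynomially smaller than n^4, Case 1 applies.
T(n) = Theta(n^4).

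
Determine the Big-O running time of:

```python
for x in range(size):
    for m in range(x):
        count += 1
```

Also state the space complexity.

Time complexity: O(n^2).
Space complexity: O(1).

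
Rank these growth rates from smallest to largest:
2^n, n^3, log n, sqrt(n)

Ordered by growth rate: log n < sqrt(n) < n^3 < 2^n.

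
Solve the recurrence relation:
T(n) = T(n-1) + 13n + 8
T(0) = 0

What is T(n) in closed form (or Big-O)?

Dominant term in sum is 13*sum(i, i=1..n) = 13*n*(n+1)/2 = O(n^2).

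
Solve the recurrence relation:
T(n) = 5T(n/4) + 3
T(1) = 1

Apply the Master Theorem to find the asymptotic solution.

a=5, b=4, f(n)=3. log_4(5) = 1.161. Case 1 of Master Theorem: T(n) = O(n^1.161).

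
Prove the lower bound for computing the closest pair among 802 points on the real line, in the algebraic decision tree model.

Reduction from element distinctness: given 802 reals, the closest-pair distance is 0 iff two are equal. Element distinctness has an Omega(n log n) lower bound in the algebraic decision tree model (Ben-Or). Therefore closest pair on a line also requires Omega(n log n). Sorting then a linear scan achieves this.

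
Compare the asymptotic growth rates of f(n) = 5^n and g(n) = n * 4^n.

f(n) = 5^n grows faster: 5^n / (n 4^n) = (5/4)^n / n -> infinity since 5/4 > 1.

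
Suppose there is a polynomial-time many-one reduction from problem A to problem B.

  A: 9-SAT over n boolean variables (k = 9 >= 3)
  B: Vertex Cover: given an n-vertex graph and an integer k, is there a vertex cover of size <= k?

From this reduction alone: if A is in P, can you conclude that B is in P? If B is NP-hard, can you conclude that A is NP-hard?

A poly-time reduction A <=_p B transfers tractability DOWN (B easy => A easy) and hardness UP (A hard => B hard), not the reverse.
From A in P, the reduction alone does NOT give B in P: any problem in P trivially reduces to SAT, yet SAT is not known to be in P.
From B NP-hard, the reduction alone does NOT give A NP-hard: again, easy problems reduce to hard ones.
(Here in fact A is NP-complete and B is NP-complete.)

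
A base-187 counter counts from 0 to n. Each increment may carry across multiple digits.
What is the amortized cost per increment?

Digit at position i changes every 187^i increments. Total digit changes over n increments: n * 187/(187-1) = O(n). Amortized: O(1).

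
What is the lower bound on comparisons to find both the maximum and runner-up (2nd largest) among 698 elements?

Lower bound: finding the max needs 698-1 comparisons. By an adversary weight-doubling argument, the maximum element must personally win at least ceil(log_2(698)) = 10 comparisons in any correct algorithm. The 2nd largest is among those 10 direct losers, and distinguishing it requires 10-1 more comparisons. Total >= 698-1 + 10-1 = 706. A balanced tournament achieves this bound exactly.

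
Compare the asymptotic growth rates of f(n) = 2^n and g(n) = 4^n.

g(n) = 4^n grows faster: (4/2)^n -> infinity since 4/2 > 1.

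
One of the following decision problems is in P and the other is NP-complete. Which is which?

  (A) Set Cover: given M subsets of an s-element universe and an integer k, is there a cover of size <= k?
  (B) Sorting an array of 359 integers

(A) is NP-complete: one of Karp's 21 NP-complete problems (with k part of the input).
(B) is P: merge sort runs in O(n log n).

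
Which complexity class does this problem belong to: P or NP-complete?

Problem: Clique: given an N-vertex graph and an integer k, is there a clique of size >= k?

This problem is NP-complete: complement of Independent Set / Vertex Cover (with k part of the input).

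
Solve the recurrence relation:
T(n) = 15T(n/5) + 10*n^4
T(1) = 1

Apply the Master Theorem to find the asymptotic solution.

a=15, b=5, f(n)=10*n^4. log_5(15) = 1.683 < 4. Case 3: T(n) = O(n^4).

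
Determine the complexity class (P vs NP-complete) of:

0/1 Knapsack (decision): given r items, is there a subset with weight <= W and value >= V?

This problem is NP-complete: reduces from Subset Sum.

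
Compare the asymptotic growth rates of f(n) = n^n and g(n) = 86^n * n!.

g(n) = 86^n * n! grows faster: by Stirling n! ~ sqrt(2 pi n)(n/e)^n, so 86^n n! / n^n ~ (86/e)^n sqrt(2 pi n) -> infinity since 86/e > 1.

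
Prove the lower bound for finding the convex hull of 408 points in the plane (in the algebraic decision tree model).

Reduction from sorting: given 408 numbers x_1,...,x_{408}, map x_i to the point (x_i, x_i^2) on the parabola y = x^2. All points are on the convex hull, and walking the hull gives them in sorted x-order. Since sorting requires Omega(n log n), so does planar convex hull.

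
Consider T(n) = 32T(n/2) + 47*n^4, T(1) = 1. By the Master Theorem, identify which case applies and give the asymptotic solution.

a=32, b=2, f(n)=47*n^4.
log_2(32) = 5 > 4.
Since f(n) = O(n^4) is polynomially smaller than n^5, Case 1 applies.
T(n) = Theta(n^5).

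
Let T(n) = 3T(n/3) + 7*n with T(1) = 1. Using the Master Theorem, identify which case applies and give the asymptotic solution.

a=3, b=3, f(n)=7*n.
log_3(3) = 1, so n^(log_b(a)) = n.
f(n) = Theta(n), so Case 2 applies.
T(n) = Theta(n log n).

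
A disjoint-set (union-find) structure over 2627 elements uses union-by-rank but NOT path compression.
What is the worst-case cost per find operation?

Union-by-rank alone keeps every tree's height <= log_2(2627) ~= 11.4. Each find traverses from a node to its root, costing O(height) = O(log n). Without path compression this bound is tight.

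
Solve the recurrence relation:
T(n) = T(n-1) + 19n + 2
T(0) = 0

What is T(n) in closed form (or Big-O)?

Dominant term in sum is 19*sum(i, i=1..n) = 19*n*(n+1)/2 = O(n^2).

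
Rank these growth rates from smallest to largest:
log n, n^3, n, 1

Ordered by growth rate: 1 < log n < n < n^3.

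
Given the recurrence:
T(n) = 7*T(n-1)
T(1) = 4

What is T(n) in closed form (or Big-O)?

Each step multiplies by 7. T(n) = T(1)*7^(n-1) = 4*7^(n-1).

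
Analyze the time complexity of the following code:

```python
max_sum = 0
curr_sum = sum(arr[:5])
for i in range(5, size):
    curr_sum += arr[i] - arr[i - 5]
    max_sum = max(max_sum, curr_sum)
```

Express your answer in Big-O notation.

Time complexity: O(n).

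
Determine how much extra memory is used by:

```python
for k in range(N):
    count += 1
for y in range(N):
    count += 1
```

Space complexity: O(1).
Only a constant amount of auxiliary storage is used; nothing grows with n.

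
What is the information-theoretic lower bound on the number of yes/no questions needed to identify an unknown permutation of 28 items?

There are 28! = 304888344611713860501504000000 permutations. Each yes/no question gives at most 1 bit, so at least ceil(log_2(304888344611713860501504000000)) = 98 questions are needed.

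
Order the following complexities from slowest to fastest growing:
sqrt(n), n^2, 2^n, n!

Ordered by growth rate: sqrt(n) < n^2 < 2^n < n!.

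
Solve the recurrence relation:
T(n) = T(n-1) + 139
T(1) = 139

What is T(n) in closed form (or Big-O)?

Unrolling: T(n) = T(n-1) + 139 = T(n-2) + 2*139 = ... = T(1) + (n-1)*139 = 139 + (n-1)*139 = 139n.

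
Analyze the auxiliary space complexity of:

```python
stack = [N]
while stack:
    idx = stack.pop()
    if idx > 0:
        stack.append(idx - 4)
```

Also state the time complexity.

Space complexity: O(1).
Only a constant amount of auxiliary storage is used; nothing grows with n.
Time complexity: O(n).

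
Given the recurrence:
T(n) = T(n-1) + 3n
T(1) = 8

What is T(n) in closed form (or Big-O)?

Unrolling: T(n) = 8 + 3*(2 + 3 + ... + n) = 8 + 3*(n(n+1)/2 - 1) = O(n^2).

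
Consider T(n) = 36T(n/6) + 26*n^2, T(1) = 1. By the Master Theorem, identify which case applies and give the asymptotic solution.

a=36, b=6, f(n)=26*n^2.
log_6(36) = 2, so n^(log_b(a)) = n^2.
f(n) = Theta(n^2), so Case 2 applies.
T(n) = Theta(n^2 log n).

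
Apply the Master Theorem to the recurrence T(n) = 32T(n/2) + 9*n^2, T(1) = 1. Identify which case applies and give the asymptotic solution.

a=32, b=2, f(n)=9*n^2.
log_2(32) = 5 > 2.
Since f(n) = O(n^2) is polynomially smaller than n^5, Case 1 applies.
T(n) = Theta(n^5).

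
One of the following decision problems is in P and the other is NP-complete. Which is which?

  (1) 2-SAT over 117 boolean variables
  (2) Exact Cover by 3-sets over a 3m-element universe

(1) is P: 2-SAT is solvable in linear time via implication-graph SCCs.
(2) is NP-complete: one of Karp's 21 NP-complete problems.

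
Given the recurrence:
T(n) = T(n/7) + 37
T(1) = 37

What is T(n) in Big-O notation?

Each step divides n by 7 and adds 37. After log_7(n) steps, T(n) = O(log n).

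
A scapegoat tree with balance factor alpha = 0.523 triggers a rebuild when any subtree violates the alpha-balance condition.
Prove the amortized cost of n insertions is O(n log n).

Define potential Phi = c * sum of |size(left(v)) - size(right(v))| over all nodes. An insertion at depth d costs O(d) = O(log n) and increases Phi by O(log n). When a rebuild of subtree of size s occurs, it costs O(s) but reduces Phi by Omega(s). With alpha = 0.523, between rebuilds Omega(s) insertions must occur. Amortized cost per insertion: O(log n).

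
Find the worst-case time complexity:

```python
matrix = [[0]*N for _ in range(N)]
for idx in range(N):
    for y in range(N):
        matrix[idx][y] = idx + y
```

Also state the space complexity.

Time complexity: O(n^2).
Space complexity: O(n^2).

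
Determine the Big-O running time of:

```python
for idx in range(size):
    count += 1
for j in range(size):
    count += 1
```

Time complexity: O(n).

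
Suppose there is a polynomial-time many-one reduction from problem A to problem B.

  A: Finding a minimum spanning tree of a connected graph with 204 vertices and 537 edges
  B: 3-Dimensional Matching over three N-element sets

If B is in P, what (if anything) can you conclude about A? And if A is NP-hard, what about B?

A poly-time reduction A <=_p B means any A-instance can be transformed to a B-instance in poly time.
If B is in P: compose the reduction with B's poly-time algorithm to solve A in poly time, so A is in P.
If A is NP-hard: every NP problem reduces to A, which reduces to B; composing reductions, every NP problem reduces to B, so B is NP-hard.
(Here in fact A is P and B is NP-complete.)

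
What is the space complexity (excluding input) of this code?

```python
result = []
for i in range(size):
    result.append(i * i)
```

Space complexity: O(n).
Auxiliary storage grows linearly with the input size n in the worst case.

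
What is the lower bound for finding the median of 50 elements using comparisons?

To find the median of 50 elements, every element must be compared at least once, so the lower bound is Omega(n). The BFPRT algorithm achieves O(n), making this tight.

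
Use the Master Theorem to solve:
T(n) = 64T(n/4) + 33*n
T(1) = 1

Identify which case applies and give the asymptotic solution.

a=64, b=4, f(n)=33*n.
log_4(64) = 3 > 1.
Since f(n) = O(n^1) is polynomially smaller than n^3, Case 1 applies.
T(n) = Theta(n^3).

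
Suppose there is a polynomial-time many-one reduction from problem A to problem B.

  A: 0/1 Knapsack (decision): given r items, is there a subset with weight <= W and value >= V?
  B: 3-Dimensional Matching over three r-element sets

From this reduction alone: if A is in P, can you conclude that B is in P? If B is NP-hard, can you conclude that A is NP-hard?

A poly-time reduction A <=_p B transfers tractability DOWN (B easy => A easy) and hardness UP (A hard => B hard), not the reverse.
From A in P, the reduction alone does NOT give B in P: any problem in P trivially reduces to SAT, yet SAT is not known to be in P.
From B NP-hard, the reduction alone does NOT give A NP-hard: again, easy problems reduce to hard ones.
(Here in fact A is NP-complete and B is NP-complete.)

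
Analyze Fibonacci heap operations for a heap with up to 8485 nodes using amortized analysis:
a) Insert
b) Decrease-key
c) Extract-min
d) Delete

Fibonacci heaps use lazy consolidation. Potential function Phi = t + 2m (t = number of trees, m = marked nodes).
- Insert: O(1) actual, Delta Phi = +1 (one new tree) => O(1) amortized.
- Decrease-key: with c cascading cuts, actual cost is O(c); Delta Phi <= c - 2(c-1) + 2 = 4 - c (c new trees; >= c-1 marks cleared; <= 1 new mark). Amortized O(c) + (4 - c) = O(1).
- Extract-min: O(D(n) + t) actual; consolidation drops t to <= D(n)+1, so Delta Phi pays for the t term. D(n) = O(log n) for n = 8485 => O(log n) amortized.
- Delete: decrease-key to -inf then extract-min = O(log n).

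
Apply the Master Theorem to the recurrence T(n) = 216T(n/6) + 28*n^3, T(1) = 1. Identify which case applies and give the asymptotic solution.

a=216, b=6, f(n)=28*n^3.
log_6(216) = 3, so n^(log_b(a)) = n^3.
f(n) = Theta(n^3), so Case 2 applies.
T(n) = Theta(n^3 log n).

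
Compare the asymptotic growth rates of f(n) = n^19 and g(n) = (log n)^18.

f(n) = n^19 grows faster: any positive polynomial dominates any polylog.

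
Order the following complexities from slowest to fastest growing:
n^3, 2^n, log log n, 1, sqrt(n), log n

Ordered by growth rate: 1 < log log n < log n < sqrt(n) < n^3 < 2^n.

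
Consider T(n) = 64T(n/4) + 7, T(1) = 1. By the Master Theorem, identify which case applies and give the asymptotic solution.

a=64, b=4, f(n)=7.
log_4(64) = 3 > 0.
Since f(n) = O(n^0) is polynomially smaller than n^3, Case 1 applies.
T(n) = Theta(n^3).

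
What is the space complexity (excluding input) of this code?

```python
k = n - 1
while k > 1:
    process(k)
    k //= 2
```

Space complexity: O(1).
Only a constant amount of auxiliary storage is used; nothing grows with n.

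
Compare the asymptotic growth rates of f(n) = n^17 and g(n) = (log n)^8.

f(n) = n^17 grows faster: any positive polynomial dominates any polylog.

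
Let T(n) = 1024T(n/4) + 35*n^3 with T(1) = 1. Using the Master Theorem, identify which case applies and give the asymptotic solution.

a=1024, b=4, f(n)=35*n^3.
log_4(1024) = 5 > 3.
Since f(n) = O(n^3) is polynomially smaller than n^5, Case 1 applies.
T(n) = Theta(n^5).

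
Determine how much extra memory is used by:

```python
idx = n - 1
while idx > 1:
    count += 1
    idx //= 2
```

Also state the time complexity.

Space complexity: O(1).
Only a constant amount of auxiliary storage is used; nothing grows with n.
Time complexity: O(log n).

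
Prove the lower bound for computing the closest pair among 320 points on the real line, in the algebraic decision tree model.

Reduction from element distinctness: given 320 reals, the closest-pair distance is 0 iff two are equal. Element distinctness has an Omega(n log n) lower bound in the algebraic decision tree model (Ben-Or). Therefore closest pair on a line also requires Omega(n log n). Sorting then a linear scan achieves this.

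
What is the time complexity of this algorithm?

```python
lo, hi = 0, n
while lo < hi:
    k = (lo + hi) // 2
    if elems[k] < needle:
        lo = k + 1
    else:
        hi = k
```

Time complexity: O(log n).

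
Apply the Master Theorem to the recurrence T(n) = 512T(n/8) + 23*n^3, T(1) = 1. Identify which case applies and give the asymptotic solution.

a=512, b=8, f(n)=23*n^3.
log_8(512) = 3, so n^(log_b(a)) = n^3.
f(n) = Theta(n^3), so Case 2 applies.
T(n) = Theta(n^3 log n).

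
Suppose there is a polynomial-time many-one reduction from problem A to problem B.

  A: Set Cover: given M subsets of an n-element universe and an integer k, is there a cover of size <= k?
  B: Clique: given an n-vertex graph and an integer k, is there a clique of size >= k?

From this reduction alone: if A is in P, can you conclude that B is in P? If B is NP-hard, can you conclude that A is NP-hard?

A poly-time reduction A <=_p B transfers tractability DOWN (B easy => A easy) and hardness UP (A hard => B hard), not the reverse.
From A in P, the reduction alone does NOT give B in P: any problem in P trivially reduces to SAT, yet SAT is not known to be in P.
From B NP-hard, the reduction alone does NOT give A NP-hard: again, easy problems reduce to hard ones.
(Here in fact A is NP-complete and B is NP-complete.)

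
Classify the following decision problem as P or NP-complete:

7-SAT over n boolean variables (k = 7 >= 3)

This problem is NP-complete: 3-SAT is NP-complete (Cook-Levin); k-SAT for k>=3 reduces from 3-SAT.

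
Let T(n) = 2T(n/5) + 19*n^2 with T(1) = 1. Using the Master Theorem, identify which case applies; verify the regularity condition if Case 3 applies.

a=2, b=5, f(n)=19*n^2.
log_5(2) = 0.4307 < 2.
f(n) = Omega(n^(0.4307+epsilon)) for some epsilon > 0, so Case 3 is the candidate.
Regularity: a*f(n/b) = 2*19*(n/5)^2 = (2/25)*19*n^2 <= c*f(n) with c = 2/25 < 1. Satisfied.
Case 3: T(n) = Theta(n^2).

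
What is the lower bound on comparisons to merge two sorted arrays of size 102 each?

To merge two sorted arrays of size 102, we need at least 203 comparisons in the worst case. An adversary can force every element to be compared.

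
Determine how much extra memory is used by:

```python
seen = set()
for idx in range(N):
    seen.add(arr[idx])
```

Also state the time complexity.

Space complexity: O(n).
Auxiliary storage grows linearly with the input size n in the worst case.
Time complexity: O(n).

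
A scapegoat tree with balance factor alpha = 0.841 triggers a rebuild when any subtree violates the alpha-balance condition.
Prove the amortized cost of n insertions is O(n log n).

Define potential Phi = c * sum of |size(left(v)) - size(right(v))| over all nodes. An insertion at depth d costs O(d) = O(log n) and increases Phi by O(log n). When a rebuild of subtree of size s occurs, it costs O(s) but reduces Phi by Omega(s). With alpha = 0.841, between rebuilds Omega(s) insertions must occur. Amortized cost per insertion: O(log n).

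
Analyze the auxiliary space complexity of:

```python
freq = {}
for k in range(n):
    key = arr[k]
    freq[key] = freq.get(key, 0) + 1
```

Space complexity: O(n).
Auxiliary storage grows linearly with the input size n in the worst case.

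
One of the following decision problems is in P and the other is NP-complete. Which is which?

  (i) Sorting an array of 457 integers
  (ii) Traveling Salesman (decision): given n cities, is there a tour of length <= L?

(i) is P: merge sort runs in O(n log n).
(ii) is NP-complete: reduces from Hamiltonian Cycle.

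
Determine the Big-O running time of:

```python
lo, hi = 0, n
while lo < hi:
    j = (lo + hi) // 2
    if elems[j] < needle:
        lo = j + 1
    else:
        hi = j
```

Time complexity: O(log n).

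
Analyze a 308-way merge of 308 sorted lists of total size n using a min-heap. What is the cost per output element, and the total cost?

Maintain a min-heap of size 308 holding the current head of each list. Each output step does one extract-min (O(log 308)) and one insert of that list's next element (O(log 308)). Each of the n elements passes through the heap exactly once, so the total cost is O(n log 308), i.e. O(log 308) per output element.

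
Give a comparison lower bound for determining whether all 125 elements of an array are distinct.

In the algebraic decision-tree model, the YES region for element distinctness on 125 elements has 125! connected components (one per ordering). Ben-Or's theorem then gives a lower bound of Omega(log(n!)) = Omega(n log n).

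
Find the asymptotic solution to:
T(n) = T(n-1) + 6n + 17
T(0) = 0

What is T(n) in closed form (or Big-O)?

Dominant term in sum is 6*sum(i, i=1..n) = 6*n*(n+1)/2 = O(n^2).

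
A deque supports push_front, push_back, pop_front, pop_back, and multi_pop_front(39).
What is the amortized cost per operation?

Assign 2 credits to each push operation. A pop uses 1 saved credit. multi_pop_front(39) uses up to 39 saved credits from previous pushes. Credits never go negative. Amortized cost is O(1).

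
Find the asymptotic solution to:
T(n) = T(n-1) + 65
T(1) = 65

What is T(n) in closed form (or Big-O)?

Unrolling: T(n) = T(n-1) + 65 = T(n-2) + 2*65 = ... = T(1) + (n-1)*65 = 65 + (n-1)*65 = 65n.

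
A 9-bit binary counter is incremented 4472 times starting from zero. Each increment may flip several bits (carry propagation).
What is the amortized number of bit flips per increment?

Bit i flips on every 2^i-th increment, so over 4472 increments bit i flips floor(4472/2^i) times. Summing over i: total flips < 2 * 4472. Amortized: < 2 = O(1) per increment.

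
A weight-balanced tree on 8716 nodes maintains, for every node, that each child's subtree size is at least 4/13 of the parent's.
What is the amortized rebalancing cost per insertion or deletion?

With balance ratio 4/13, tree height is O(log_{13/4}(8716)) = O(log n). A rebalance at a node of size s costs O(s) but requires Omega(s) updates in that subtree to retrigger. Summed over the O(log n) ancestors of the touched leaf, amortized rebalancing is O(log n).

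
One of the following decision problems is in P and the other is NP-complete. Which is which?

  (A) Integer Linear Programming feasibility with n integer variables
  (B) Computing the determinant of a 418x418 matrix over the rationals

(A) is NP-complete: ILP feasibility is NP-complete (LP relaxation is in P).
(B) is P: Gaussian elimination runs in O(n^3).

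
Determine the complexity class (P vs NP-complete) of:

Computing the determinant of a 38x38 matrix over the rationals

This problem is in P: Gaussian elimination runs in O(n^3).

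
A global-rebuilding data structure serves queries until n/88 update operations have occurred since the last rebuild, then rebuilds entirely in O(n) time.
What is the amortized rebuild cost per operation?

The O(n) rebuild is triggered by n/88 operations, so each contributes O(n)/(n/88) = O(88) = O(1) to the rebuild cost.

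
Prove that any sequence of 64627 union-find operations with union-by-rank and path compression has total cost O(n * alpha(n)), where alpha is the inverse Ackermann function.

Using Tarjan's analysis with rank-based potential function. Union-by-rank keeps tree height O(log n). Path compression flattens paths during find. For n = 64627 operations, total cost is O(n * alpha(n)), effectively O(n) since alpha grows incredibly slowly.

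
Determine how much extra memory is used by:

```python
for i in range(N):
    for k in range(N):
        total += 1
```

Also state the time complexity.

Space complexity: O(1).
Only a constant amount of auxiliary storage is used; nothing grows with n.
Time complexity: O(n^2).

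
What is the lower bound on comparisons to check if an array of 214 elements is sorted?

To verify 214 elements are sorted, we must compare each consecutive pair. Skipping any pair allows an adversary to swap them. Therefore 213 comparisons are necessary and sufficient.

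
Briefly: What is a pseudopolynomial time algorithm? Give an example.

A pseudopolynomial algorithm runs in time polynomial in the numeric value of the input, but exponential in the input length. The dynamic programming solution for Subset Sum runs in O(n*W) where W is the target sum. This is pseudopolynomial because W can be exponential in the number of bits to represent it.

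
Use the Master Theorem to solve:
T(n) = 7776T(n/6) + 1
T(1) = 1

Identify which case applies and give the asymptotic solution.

a=7776, b=6, f(n)=1.
log_6(7776) = 5 > 0.
Since f(n) = O(n^0) is polynomially smaller than n^5, Case 1 applies.
T(n) = Theta(n^5).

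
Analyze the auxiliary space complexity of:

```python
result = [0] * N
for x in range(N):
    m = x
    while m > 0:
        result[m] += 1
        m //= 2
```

Space complexity: O(n).
Auxiliary storage grows linearly with the input size n in the worst case.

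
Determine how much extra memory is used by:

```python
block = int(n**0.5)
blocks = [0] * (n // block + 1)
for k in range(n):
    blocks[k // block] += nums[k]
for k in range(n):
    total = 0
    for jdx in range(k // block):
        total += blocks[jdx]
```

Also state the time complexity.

Space complexity: O(sqrt(n)).
Storage scales with sqrt(n).
Time complexity: O(n * sqrt(n)).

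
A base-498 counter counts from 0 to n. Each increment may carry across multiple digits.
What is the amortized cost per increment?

Digit at position i changes every 498^i increments. Total digit changes over n increments: n * 498/(498-1) = O(n). Amortized: O(1).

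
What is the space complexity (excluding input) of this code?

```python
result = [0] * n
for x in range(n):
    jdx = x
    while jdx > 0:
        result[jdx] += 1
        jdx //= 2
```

Space complexity: O(n).
Auxiliary storage grows linearly with the input size n in the worst case.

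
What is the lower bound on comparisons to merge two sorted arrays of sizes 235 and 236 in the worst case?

Adversary: with |235 - 236| <= 1 the inputs can be fully interleaved so that every adjacent pair in the merged output comes from different arrays. Then each of the 470 adjacent pairs must be directly compared, or the algorithm cannot determine their relative order. Standard merge meets this bound.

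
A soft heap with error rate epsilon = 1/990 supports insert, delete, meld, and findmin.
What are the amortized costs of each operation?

Soft heaps (Chazelle) allow up to an epsilon = 1/990 fraction of elements to have corrupted (raised) keys. Insert is O(log(1/epsilon)) = O(log 990) amortized -- the structure maintains heap-ordered binary trees of rank bounded by O(log(1/epsilon)). Meld concatenates root lists: O(1) amortized. Delete and findmin are O(1) amortized.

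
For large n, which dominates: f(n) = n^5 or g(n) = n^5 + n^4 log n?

f(n) = n^5 and g(n) = n^5 + n^4 log n are Theta of each other: the lower-order n^4 log n term is o(n^5); both are Theta(n^5).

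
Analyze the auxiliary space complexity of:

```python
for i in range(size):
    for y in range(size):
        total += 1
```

Space complexity: O(1).
Only a constant amount of auxiliary storage is used; nothing grows with n.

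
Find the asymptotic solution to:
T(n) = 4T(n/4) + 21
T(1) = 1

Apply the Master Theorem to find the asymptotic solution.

a=4, b=4, f(n)=21. log_4(4) = 1. Case 1 of Master Theorem: T(n) = O(n^1).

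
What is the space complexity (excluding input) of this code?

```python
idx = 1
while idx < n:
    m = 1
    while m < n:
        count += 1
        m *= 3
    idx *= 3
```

Space complexity: O(1).
Only a constant amount of auxiliary storage is used; nothing grows with n.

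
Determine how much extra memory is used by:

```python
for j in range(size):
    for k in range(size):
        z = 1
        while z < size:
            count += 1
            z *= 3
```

Space complexity: O(1).
Only a constant amount of auxiliary storage is used; nothing grows with n.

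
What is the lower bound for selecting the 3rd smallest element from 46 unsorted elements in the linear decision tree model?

Selecting the 3rd smallest of 46 elements requires Omega(n) comparisons. Every element must be compared at least once. The BFPRT algorithm achieves O(n), making this tight.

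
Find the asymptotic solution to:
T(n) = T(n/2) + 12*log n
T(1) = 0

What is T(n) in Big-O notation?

Each of the log_2(n) levels adds O(log n). T(n) = O(log^2 n).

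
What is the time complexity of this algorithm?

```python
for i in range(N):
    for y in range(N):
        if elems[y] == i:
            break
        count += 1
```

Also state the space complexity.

Time complexity: O(n^2).
Space complexity: O(1).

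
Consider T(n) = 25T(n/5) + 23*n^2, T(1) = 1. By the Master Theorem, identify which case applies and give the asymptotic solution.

a=25, b=5, f(n)=23*n^2.
log_5(25) = 2, so n^(log_b(a)) = n^2.
f(n) = Theta(n^2), so Case 2 applies.
T(n) = Theta(n^2 log n).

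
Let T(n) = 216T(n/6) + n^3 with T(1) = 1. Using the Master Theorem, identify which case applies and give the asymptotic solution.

a=216, b=6, f(n)=n^3.
log_6(216) = 3, so n^(log_b(a)) = n^3.
f(n) = Theta(n^3), so Case 2 applies.
T(n) = Theta(n^3 log n).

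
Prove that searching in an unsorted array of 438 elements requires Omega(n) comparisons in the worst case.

An adversary can always place the target in the last position checked. Until all 438 positions are examined, the target might be in any unchecked position. Therefore 438 comparisons are necessary.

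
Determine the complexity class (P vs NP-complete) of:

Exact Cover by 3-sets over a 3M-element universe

This problem is NP-complete: one of Karp's 21 NP-complete problems.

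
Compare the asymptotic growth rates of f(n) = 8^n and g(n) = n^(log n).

f(n) = 8^n grows faster: take logs: log(n^(log n)) = (log n)^2, log(8^n) = n log 8; n dominates (log n)^2.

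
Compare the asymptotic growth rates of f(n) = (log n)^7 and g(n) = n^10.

g(n) = n^10 grows faster: any positive polynomial dominates any polylog.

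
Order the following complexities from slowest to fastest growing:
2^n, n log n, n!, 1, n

Ordered by growth rate: 1 < n < n log n < 2^n < n!.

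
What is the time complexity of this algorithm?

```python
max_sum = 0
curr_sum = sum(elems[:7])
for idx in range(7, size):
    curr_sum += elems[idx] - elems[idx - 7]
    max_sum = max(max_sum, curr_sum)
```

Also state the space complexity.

Time complexity: O(n).
Space complexity: O(1).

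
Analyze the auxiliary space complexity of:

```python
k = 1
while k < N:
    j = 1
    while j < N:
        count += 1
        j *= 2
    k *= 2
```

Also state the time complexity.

Space complexity: O(1).
Only a constant amount of auxiliary storage is used; nothing grows with n.
Time complexity: O(log^2 n).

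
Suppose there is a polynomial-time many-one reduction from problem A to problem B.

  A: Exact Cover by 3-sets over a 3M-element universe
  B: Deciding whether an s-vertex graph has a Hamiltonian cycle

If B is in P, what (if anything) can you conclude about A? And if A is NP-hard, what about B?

A poly-time reduction A <=_p B means any A-instance can be transformed to a B-instance in poly time.
If B is in P: compose the reduction with B's poly-time algorithm to solve A in poly time, so A is in P.
If A is NP-hard: every NP problem reduces to A, which reduces to B; composing reductions, every NP problem reduces to B, so B is NP-hard.
(Here in fact A is NP-complete and B is NP-complete.)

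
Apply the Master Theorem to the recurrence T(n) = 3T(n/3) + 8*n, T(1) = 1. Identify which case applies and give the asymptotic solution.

a=3, b=3, f(n)=8*n.
log_3(3) = 1, so n^(log_b(a)) = n.
f(n) = Theta(n), so Case 2 applies.
T(n) = Theta(n log n).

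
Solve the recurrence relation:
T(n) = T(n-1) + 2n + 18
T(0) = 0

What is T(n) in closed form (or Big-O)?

Dominant term in sum is 2*sum(i, i=1..n) = 2*n*(n+1)/2 = O(n^2).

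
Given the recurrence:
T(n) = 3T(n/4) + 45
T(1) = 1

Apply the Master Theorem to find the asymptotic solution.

a=3, b=4, f(n)=45. log_4(3) = 0.7925. Case 1 of Master Theorem: T(n) = O(n^0.7925).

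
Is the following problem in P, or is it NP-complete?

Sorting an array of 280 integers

This problem is in P: merge sort runs in O(n log n).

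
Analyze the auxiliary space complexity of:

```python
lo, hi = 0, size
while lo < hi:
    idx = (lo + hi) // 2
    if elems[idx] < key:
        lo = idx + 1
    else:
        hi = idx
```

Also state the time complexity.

Space complexity: O(1).
Only a constant amount of auxiliary storage is used; nothing grows with n.
Time complexity: O(log n).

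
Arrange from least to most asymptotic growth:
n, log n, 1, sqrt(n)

Ordered by growth rate: 1 < log n < sqrt(n) < n.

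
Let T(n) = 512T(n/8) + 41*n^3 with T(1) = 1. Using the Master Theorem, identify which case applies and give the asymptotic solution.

a=512, b=8, f(n)=41*n^3.
log_8(512) = 3, so n^(log_b(a)) = n^3.
f(n) = Theta(n^3), so Case 2 applies.
T(n) = Theta(n^3 log n).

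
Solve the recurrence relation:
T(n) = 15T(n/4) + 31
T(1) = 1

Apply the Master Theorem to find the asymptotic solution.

a=15, b=4, f(n)=31. log_4(15) = 1.953. Case 1 of Master Theorem: T(n) = O(n^1.953).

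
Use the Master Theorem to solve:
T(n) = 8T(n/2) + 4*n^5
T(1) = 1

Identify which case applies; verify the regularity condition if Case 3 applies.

a=8, b=2, f(n)=4*n^5.
log_2(8) = 3 < 5.
f(n) = Omega(n^(3+epsilon)) for some epsilon > 0, so Case 3 is the candidate.
Regularity: a*f(n/b) = 8*4*(n/2)^5 = (8/32)*4*n^5 <= c*f(n) with c = 8/32 < 1. Satisfied.
Case 3: T(n) = Theta(n^5).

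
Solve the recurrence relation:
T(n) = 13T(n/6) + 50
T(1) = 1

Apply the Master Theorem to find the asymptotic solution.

a=13, b=6, f(n)=50. log_6(13) = 1.432. Case 1 of Master Theorem: T(n) = O(n^1.432).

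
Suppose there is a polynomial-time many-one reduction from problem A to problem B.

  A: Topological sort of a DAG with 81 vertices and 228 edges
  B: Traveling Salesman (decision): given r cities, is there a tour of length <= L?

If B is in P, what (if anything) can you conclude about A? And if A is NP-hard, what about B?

A poly-time reduction A <=_p B means any A-instance can be transformed to a B-instance in poly time.
If B is in P: compose the reduction with B's poly-time algorithm to solve A in poly time, so A is in P.
If A is NP-hard: every NP problem reduces to A, which reduces to B; composing reductions, every NP problem reduces to B, so B is NP-hard.
(Here in fact A is P and B is NP-complete.)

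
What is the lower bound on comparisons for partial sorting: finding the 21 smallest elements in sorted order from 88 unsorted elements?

Finding 21 smallest of 88 in sorted order: Omega(88) to identify the 21 smallest, plus Omega(21 log 21) to sort them. Total: Omega(n + k log k).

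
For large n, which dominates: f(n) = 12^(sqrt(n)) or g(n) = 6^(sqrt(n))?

f(n) = 12^(sqrt(n)) grows faster: ratio is (12/6)^(sqrt(n)) -> infinity since 12/6 > 1.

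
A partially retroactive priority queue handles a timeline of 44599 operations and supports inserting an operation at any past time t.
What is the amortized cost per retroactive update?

Partially retroactive priority queues (Demaine-Iacono-Langerman) allow updates at past times with queries only at the present. With a balanced BST over the m = 44599 timeline events tracking bridges, each retroactive insert or delete is O(log m) amortized.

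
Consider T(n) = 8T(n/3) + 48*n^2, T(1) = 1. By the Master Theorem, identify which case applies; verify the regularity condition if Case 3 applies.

a=8, b=3, f(n)=48*n^2.
log_3(8) = 1.893 < 2.
f(n) = Omega(n^(1.893+epsilon)) for some epsilon > 0, so Case 3 is the candidate.
Regularity: a*f(n/b) = 8*48*(n/3)^2 = (8/9)*48*n^2 <= c*f(n) with c = 8/9 < 1. Satisfied.
Case 3: T(n) = Theta(n^2).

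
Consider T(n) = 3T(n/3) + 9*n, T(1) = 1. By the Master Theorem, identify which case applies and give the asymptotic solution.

a=3, b=3, f(n)=9*n.
log_3(3) = 1, so n^(log_b(a)) = n.
f(n) = Theta(n), so Case 2 applies.
T(n) = Theta(n log n).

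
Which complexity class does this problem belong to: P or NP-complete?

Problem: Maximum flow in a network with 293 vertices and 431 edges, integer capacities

This problem is in P: Edmonds-Karp / push-relabel run in polynomial time.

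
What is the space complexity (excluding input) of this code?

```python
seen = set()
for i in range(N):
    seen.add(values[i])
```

Space complexity: O(n).
Auxiliary storage grows linearly with the input size n in the worst case.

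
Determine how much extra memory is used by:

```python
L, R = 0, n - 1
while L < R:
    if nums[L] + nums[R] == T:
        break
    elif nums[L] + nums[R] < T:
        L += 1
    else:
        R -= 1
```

Space complexity: O(1).
Only a constant amount of auxiliary storage is used; nothing grows with n.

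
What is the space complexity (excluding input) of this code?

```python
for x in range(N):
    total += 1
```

Space complexity: O(1).
Only a constant amount of auxiliary storage is used; nothing grows with n.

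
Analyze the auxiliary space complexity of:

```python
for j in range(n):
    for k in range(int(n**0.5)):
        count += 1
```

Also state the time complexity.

Space complexity: O(1).
Only a constant amount of auxiliary storage is used; nothing grows with n.
Time complexity: O(n * sqrt(n)).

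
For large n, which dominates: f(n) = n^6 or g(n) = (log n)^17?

f(n) = n^6 grows faster: any positive polynomial dominates any polylog.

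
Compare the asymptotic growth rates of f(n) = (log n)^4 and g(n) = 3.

f(n) = (log n)^4 grows faster: any unbounded function dominates a constant.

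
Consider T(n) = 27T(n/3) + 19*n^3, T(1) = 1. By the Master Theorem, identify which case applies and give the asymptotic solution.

a=27, b=3, f(n)=19*n^3.
log_3(27) = 3, so n^(log_b(a)) = n^3.
f(n) = Theta(n^3), so Case 2 applies.
T(n) = Theta(n^3 log n).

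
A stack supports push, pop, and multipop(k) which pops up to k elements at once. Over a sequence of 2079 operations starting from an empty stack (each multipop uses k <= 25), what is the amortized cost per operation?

Each element is pushed exactly once and popped at most once (whether by pop or as part of a multipop). So the total number of individual pops over the whole sequence is at most the number of pushes, which is at most 2079. Total work <= 2 * 2079, hence O(1) amortized per operation.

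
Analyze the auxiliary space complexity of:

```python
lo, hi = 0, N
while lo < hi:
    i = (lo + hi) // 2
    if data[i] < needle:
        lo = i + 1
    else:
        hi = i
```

Space complexity: O(1).
Only a constant amount of auxiliary storage is used; nothing grows with n.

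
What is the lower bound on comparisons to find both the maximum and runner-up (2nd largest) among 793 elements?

Lower bound: finding the max needs 793-1 comparisons. By an adversary weight-doubling argument, the maximum element must personally win at least ceil(log_2(793)) = 10 comparisons in any correct algorithm. The 2nd largest is among those 10 direct losers, and distinguishing it requires 10-1 more comparisons. Total >= 793-1 + 10-1 = 801. A balanced tournament achieves this bound exactly.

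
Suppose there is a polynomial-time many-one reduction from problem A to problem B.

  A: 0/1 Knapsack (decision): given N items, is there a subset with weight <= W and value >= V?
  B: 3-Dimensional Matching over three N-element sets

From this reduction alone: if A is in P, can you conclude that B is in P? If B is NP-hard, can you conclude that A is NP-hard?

A poly-time reduction A <=_p B transfers tractability DOWN (B easy => A easy) and hardness UP (A hard => B hard), not the reverse.
From A in P, the reduction alone does NOT give B in P: any problem in P trivially reduces to SAT, yet SAT is not known to be in P.
From B NP-hard, the reduction alone does NOT give A NP-hard: again, easy problems reduce to hard ones.
(Here in fact A is NP-complete and B is NP-complete.)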